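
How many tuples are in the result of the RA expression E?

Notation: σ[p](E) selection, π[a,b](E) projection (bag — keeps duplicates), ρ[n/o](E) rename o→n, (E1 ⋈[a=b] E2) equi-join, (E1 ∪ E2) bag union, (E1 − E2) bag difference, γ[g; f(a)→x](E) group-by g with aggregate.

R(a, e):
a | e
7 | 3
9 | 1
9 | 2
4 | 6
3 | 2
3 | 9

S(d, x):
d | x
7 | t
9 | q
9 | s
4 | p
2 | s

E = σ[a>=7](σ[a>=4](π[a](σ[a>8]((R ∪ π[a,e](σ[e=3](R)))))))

Stepwise |·|:
  R → 6
  R → 6
  σ[e=3](R) → 1
  π[a,e](σ[e=3](R)) → 1
  (R ∪ π[a,e](σ[e=3](R))) → 7
  σ[a>8]((R ∪ π[a,e](σ[e=3](R)))) → 2
  π[a](σ[a>8]((R ∪ π[a,e](σ[e=3](R))))) → 2
  σ[a>=4](π[a](σ[a>8]((R ∪ π[a,e](σ[e=3](R)))))) → 2
  σ[a>=7](σ[a>=4](π[a](σ[a>8]((R ∪ π[a,e](σ[e=3](R))))))) → 2

|E| = 2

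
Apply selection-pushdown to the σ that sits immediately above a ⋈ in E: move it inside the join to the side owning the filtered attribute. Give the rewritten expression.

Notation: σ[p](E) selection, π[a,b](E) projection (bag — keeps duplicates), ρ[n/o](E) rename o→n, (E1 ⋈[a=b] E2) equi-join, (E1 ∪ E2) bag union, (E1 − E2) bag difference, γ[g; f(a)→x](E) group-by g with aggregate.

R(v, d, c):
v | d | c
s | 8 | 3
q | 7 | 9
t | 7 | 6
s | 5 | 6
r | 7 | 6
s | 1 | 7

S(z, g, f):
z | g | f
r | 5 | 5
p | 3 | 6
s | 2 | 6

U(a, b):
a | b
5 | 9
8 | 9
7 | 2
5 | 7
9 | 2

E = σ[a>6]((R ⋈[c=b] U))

σ filters on a, owned by the right side.
E' = (R ⋈[c=b] σ[a>6](U))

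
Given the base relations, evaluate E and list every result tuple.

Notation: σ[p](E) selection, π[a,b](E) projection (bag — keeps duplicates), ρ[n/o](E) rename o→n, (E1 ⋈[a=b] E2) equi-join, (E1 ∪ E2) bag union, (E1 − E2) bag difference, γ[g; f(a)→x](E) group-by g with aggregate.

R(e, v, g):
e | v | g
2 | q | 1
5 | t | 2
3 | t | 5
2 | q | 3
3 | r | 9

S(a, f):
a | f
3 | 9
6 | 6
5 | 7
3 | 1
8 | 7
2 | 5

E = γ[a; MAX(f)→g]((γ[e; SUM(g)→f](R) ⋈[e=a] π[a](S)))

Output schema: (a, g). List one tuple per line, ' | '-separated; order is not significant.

Stepwise |·|:
  R → 5
  γ[e; SUM(g)→f](R) → 3
  S → 6
  π[a](S) → 6
  (γ[e; SUM(g)→f](R) ⋈[e=a] π[a](S)) → 4
  γ[a; MAX(f)→g]((γ[e; SUM(g)→f](R) ⋈[e=a] π[a](S))) → 3

== RESULT ==
a | g
2 | 4
3 | 14
5 | 2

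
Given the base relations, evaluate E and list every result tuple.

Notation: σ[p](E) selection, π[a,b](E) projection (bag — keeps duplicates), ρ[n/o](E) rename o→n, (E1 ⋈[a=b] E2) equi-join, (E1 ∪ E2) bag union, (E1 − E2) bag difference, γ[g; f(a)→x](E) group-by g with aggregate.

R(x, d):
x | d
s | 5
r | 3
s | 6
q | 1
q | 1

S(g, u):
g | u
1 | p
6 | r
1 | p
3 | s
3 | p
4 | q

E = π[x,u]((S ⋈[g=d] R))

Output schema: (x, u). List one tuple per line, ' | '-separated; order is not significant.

Row counts bottom-up:
  S → 6
  R → 5
  (S ⋈[g=d] R) → 7
  π[x,u]((S ⋈[g=d] R)) → 7

== RESULT ==
x | u
q | p
q | p
q | p
q | p
r | p
r | s
s | r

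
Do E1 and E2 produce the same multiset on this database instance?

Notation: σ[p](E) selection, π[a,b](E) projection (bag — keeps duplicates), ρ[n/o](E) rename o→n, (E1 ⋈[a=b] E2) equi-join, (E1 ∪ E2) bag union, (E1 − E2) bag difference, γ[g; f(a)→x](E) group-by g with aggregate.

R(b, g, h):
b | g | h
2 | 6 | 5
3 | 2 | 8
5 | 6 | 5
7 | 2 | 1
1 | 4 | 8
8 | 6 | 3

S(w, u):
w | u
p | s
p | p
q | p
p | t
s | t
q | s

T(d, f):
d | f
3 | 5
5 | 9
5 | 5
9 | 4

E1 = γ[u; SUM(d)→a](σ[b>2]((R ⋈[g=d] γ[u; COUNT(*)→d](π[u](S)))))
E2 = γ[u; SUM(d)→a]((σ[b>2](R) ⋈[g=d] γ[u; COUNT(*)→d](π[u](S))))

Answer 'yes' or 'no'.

E1 subexpression sizes:
  R → 6
  S → 6
  π[u](S) → 6
  γ[u; COUNT(*)→d](π[u](S)) → 3
  (R ⋈[g=d] γ[u; COUNT(*)→d](π[u](S))) → 6
  σ[b>2]((R ⋈[g=d] γ[u; COUNT(*)→d](π[u](S)))) → 6
  γ[u; SUM(d)→a](σ[b>2]((R ⋈[g=d] γ[u; COUNT(*)→d](π[u](S))))) → 3
E2 subexpression sizes:
  R → 6
  σ[b>2](R) → 4
  S → 6
  π[u](S) → 6
  γ[u; COUNT(*)→d](π[u](S)) → 3
  (σ[b>2](R) ⋈[g=d] γ[u; COUNT(*)→d](π[u](S))) → 6
  γ[u; SUM(d)→a]((σ[b>2](R) ⋈[g=d] γ[u; COUNT(*)→d](π[u](S)))) → 3

E1 and E2 produce the same multiset:
u | a
p | 4
s | 4
t | 4

yes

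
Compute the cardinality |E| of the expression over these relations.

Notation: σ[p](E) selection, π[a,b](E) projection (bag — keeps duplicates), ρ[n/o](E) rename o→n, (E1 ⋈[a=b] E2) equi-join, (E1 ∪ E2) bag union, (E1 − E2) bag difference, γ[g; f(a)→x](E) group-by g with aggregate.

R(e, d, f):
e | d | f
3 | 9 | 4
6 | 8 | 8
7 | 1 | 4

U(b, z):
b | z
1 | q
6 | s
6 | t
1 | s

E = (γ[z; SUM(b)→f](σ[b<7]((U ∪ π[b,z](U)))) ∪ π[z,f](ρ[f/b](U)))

Per-node cardinality:
  U → 4
  U → 4
  π[b,z](U) → 4
  (U ∪ π[b,z](U)) → 8
  σ[b<7]((U ∪ π[b,z](U))) → 8
  γ[z; SUM(b)→f](σ[b<7]((U ∪ π[b,z](U)))) → 3
  U → 4
  ρ[f/b](U) → 4
  π[z,f](ρ[f/b](U)) → 4
  (γ[z; SUM(b)→f](σ[b<7]((U ∪ π[b,z](U)))) ∪ π[z,f](ρ[f/b](U))) → 7

|E| = 7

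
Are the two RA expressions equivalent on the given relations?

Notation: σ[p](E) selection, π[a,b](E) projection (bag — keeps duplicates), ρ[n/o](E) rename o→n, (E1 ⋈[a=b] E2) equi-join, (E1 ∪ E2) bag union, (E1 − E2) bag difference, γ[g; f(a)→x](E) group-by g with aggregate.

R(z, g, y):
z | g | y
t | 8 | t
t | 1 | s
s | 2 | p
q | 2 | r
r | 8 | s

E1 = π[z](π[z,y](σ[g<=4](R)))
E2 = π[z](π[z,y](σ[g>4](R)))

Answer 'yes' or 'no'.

E1 subexpression sizes:
  R → 5
  σ[g<=4](R) → 3
  π[z,y](σ[g<=4](R)) → 3
  π[z](π[z,y](σ[g<=4](R))) → 3
E2 subexpression sizes:
  R → 5
  σ[g>4](R) → 2
  π[z,y](σ[g>4](R)) → 2
  π[z](π[z,y](σ[g>4](R))) → 2

E1 result:
z
q
s
t
E2 result:
z
r
t
Witness: ('q',) appears 1× in E1 but 0× in E2.

no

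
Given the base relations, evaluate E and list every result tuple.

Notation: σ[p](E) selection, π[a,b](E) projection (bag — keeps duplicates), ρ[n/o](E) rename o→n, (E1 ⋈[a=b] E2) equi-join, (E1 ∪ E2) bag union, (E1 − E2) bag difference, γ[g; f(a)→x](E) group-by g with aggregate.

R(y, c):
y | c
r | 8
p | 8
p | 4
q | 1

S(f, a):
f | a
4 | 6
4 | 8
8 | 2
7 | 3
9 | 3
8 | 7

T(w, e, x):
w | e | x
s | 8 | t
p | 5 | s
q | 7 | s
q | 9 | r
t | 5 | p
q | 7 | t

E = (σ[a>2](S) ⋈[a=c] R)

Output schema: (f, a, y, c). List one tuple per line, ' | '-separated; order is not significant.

Stepwise |·|:
  S → 6
  σ[a>2](S) → 5
  R → 4
  (σ[a>2](S) ⋈[a=c] R) → 2

== RESULT ==
f | a | y | c
4 | 8 | p | 8
4 | 8 | r | 8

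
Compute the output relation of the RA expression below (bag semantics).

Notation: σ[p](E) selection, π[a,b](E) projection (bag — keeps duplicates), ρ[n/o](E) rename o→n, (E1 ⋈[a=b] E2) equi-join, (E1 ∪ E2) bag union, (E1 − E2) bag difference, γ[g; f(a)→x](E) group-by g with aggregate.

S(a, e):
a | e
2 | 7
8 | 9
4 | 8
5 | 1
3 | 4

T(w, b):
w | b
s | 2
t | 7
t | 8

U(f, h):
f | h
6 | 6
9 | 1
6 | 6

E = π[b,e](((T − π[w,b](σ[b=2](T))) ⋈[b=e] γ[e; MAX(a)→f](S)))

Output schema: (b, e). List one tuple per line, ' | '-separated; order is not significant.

Row counts bottom-up:
  T → 3
  T → 3
  σ[b=2](T) → 1
  π[w,b](σ[b=2](T)) → 1
  (T − π[w,b](σ[b=2](T))) → 2
  S → 5
  γ[e; MAX(a)→f](S) → 5
  ((T − π[w,b](σ[b=2](T))) ⋈[b=e] γ[e; MAX(a)→f](S)) → 2
  π[b,e](((T − π[w,b](σ[b=2](T))) ⋈[b=e] γ[e; MAX(a)→f](S))) → 2

== RESULT ==
b | e
7 | 7
8 | 8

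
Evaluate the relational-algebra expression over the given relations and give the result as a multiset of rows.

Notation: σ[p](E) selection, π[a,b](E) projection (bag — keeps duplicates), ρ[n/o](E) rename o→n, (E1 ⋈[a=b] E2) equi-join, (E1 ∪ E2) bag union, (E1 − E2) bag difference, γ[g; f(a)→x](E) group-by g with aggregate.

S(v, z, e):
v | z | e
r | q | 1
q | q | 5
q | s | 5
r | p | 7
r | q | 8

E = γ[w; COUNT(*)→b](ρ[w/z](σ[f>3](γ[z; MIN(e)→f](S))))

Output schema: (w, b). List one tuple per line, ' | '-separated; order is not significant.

Row counts bottom-up:
  S → 5
  γ[z; MIN(e)→f](S) → 3
  σ[f>3](γ[z; MIN(e)→f](S)) → 2
  ρ[w/z](σ[f>3](γ[z; MIN(e)→f](S))) → 2
  γ[w; COUNT(*)→b](ρ[w/z](σ[f>3](γ[z; MIN(e)→f](S)))) → 2

== RESULT ==
w | b
p | 1
s | 1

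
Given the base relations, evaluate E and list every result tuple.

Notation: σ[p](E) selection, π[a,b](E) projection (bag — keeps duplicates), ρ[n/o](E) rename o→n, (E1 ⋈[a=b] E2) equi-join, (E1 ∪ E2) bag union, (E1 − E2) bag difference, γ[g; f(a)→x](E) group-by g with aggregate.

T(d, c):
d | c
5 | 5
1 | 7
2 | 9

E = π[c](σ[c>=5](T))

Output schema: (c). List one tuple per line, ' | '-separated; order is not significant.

Per-node cardinality:
  T → 3
  σ[c>=5](T) → 3
  π[c](σ[c>=5](T)) → 3

== RESULT ==
c
5
7
9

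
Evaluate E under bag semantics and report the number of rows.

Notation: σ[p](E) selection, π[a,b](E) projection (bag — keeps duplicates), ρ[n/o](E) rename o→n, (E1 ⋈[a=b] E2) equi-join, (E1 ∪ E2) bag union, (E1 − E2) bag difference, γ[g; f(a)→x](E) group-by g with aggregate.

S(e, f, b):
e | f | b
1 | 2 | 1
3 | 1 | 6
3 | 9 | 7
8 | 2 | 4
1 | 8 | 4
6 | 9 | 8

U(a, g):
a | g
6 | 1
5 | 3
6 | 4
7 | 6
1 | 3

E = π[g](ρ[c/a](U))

Subexpression sizes:
  U → 5
  ρ[c/a](U) → 5
  π[g](ρ[c/a](U)) → 5

|E| = 5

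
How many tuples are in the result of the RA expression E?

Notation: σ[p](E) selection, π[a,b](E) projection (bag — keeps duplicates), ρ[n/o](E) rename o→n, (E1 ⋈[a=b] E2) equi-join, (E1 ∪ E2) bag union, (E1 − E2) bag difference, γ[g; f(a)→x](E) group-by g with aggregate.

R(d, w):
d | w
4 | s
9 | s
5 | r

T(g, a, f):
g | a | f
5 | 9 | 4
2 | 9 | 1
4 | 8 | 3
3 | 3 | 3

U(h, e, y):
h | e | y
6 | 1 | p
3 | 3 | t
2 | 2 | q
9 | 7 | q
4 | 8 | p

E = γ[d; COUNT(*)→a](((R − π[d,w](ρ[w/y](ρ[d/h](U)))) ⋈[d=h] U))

Row counts bottom-up:
  R → 3
  U → 5
  ρ[d/h](U) → 5
  ρ[w/y](ρ[d/h](U)) → 5
  π[d,w](ρ[w/y](ρ[d/h](U))) → 5
  (R − π[d,w](ρ[w/y](ρ[d/h](U)))) → 3
  U → 5
  ((R − π[d,w](ρ[w/y](ρ[d/h](U)))) ⋈[d=h] U) → 2
  γ[d; COUNT(*)→a](((R − π[d,w](ρ[w/y](ρ[d/h](U)))) ⋈[d=h] U)) → 2

|E| = 2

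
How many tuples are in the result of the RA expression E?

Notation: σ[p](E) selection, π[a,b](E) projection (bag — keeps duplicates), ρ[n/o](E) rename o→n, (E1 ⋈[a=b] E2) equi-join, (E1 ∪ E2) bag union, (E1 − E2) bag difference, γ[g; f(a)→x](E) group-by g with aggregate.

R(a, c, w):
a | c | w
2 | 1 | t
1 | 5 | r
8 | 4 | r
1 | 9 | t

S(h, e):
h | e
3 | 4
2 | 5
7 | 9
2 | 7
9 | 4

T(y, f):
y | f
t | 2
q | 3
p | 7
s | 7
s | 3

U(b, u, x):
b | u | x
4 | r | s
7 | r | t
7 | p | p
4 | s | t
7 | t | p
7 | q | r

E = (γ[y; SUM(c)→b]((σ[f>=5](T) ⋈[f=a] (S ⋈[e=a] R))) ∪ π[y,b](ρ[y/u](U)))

Row counts bottom-up:
  T → 5
  σ[f>=5](T) → 2
  S → 5
  R → 4
  (S ⋈[e=a] R) → 0
  (σ[f>=5](T) ⋈[f=a] (S ⋈[e=a] R)) → 0
  γ[y; SUM(c)→b]((σ[f>=5](T) ⋈[f=a] (S ⋈[e=a] R))) → 0
  U → 6
  ρ[y/u](U) → 6
  π[y,b](ρ[y/u](U)) → 6
  (γ[y; SUM(c)→b]((σ[f>=5](T) ⋈[f=a] (S ⋈[e=a] R))) ∪ π[y,b](ρ[y/u](U))) → 6

|E| = 6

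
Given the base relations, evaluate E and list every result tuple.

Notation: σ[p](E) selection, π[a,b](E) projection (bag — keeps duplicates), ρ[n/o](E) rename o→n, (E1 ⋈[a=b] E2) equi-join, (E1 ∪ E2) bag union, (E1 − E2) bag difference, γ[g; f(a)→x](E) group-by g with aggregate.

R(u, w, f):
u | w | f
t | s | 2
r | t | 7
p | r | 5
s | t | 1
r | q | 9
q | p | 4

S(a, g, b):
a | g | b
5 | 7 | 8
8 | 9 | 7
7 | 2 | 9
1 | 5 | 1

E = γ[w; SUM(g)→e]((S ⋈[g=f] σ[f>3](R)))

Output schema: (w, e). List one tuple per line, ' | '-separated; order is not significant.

Stepwise |·|:
  S → 4
  R → 6
  σ[f>3](R) → 4
  (S ⋈[g=f] σ[f>3](R)) → 3
  γ[w; SUM(g)→e]((S ⋈[g=f] σ[f>3](R))) → 3

== RESULT ==
w | e
q | 9
r | 5
t | 7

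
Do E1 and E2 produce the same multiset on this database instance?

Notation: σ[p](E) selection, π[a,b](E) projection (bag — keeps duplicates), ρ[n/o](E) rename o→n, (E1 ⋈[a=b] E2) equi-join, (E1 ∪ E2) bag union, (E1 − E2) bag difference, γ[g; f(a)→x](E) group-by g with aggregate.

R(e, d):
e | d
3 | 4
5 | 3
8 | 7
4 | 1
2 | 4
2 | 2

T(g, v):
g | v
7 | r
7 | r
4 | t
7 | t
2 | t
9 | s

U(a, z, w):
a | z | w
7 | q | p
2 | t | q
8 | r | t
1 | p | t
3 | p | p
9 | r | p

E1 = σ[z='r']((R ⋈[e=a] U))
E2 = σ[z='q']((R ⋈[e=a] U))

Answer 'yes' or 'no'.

E1 subexpression sizes:
  R → 6
  U → 6
  (R ⋈[e=a] U) → 4
  σ[z='r']((R ⋈[e=a] U)) → 1
E2 subexpression sizes:
  R → 6
  U → 6
  (R ⋈[e=a] U) → 4
  σ[z='q']((R ⋈[e=a] U)) → 0

E1 result:
e | d | a | z | w
8 | 7 | 8 | r | t
E2 result:
e | d | a | z | w
(0 rows)
Witness: (8, 7, 8, 'r', 't') appears 1× in E1 but 0× in E2.

no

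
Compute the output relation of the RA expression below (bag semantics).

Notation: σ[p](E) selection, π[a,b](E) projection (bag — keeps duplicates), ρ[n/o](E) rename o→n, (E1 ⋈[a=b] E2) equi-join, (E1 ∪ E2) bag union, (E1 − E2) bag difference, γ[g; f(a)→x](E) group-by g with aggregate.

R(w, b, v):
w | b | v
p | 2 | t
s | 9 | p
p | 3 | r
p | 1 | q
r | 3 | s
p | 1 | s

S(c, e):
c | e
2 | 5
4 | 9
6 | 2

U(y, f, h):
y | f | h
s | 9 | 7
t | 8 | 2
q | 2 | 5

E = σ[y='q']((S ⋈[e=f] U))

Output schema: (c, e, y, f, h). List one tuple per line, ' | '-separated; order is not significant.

Subexpression sizes:
  S → 3
  U → 3
  (S ⋈[e=f] U) → 2
  σ[y='q']((S ⋈[e=f] U)) → 1

== RESULT ==
c | e | y | f | h
6 | 2 | q | 2 | 5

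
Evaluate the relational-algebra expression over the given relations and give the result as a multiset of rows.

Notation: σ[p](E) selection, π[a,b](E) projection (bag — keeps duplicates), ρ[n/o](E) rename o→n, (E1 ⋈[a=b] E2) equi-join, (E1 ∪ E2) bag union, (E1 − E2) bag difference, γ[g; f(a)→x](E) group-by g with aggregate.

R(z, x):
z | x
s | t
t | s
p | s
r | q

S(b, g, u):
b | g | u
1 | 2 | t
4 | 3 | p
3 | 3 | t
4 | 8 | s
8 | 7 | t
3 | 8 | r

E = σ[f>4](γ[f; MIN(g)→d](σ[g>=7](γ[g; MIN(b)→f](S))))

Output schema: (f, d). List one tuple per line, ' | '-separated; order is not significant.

Stepwise |·|:
  S → 6
  γ[g; MIN(b)→f](S) → 4
  σ[g>=7](γ[g; MIN(b)→f](S)) → 2
  γ[f; MIN(g)→d](σ[g>=7](γ[g; MIN(b)→f](S))) → 2
  σ[f>4](γ[f; MIN(g)→d](σ[g>=7](γ[g; MIN(b)→f](S)))) → 1

== RESULT ==
f | d
8 | 7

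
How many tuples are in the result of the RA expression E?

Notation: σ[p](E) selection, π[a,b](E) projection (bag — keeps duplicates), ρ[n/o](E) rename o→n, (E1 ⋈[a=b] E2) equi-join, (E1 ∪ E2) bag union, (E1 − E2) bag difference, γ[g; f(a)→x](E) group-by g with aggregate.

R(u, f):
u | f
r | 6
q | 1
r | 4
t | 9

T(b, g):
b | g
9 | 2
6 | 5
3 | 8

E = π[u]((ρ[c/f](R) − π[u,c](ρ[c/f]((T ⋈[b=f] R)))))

Subexpression sizes:
  R → 4
  ρ[c/f](R) → 4
  T → 3
  R → 4
  (T ⋈[b=f] R) → 2
  ρ[c/f]((T ⋈[b=f] R)) → 2
  π[u,c](ρ[c/f]((T ⋈[b=f] R))) → 2
  (ρ[c/f](R) − π[u,c](ρ[c/f]((T ⋈[b=f] R)))) → 2
  π[u]((ρ[c/f](R) − π[u,c](ρ[c/f]((T ⋈[b=f] R))))) → 2

|E| = 2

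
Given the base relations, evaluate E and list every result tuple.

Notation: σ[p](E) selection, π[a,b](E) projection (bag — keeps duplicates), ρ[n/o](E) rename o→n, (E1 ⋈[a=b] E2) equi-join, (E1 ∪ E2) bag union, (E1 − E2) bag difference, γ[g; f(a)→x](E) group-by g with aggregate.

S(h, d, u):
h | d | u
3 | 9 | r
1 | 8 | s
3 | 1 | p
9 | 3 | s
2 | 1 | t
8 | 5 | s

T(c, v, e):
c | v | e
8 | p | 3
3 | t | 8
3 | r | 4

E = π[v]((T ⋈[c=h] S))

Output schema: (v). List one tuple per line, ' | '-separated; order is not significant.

Per-node cardinality:
  T → 3
  S → 6
  (T ⋈[c=h] S) → 5
  π[v]((T ⋈[c=h] S)) → 5

== RESULT ==
v
p
r
r
t
t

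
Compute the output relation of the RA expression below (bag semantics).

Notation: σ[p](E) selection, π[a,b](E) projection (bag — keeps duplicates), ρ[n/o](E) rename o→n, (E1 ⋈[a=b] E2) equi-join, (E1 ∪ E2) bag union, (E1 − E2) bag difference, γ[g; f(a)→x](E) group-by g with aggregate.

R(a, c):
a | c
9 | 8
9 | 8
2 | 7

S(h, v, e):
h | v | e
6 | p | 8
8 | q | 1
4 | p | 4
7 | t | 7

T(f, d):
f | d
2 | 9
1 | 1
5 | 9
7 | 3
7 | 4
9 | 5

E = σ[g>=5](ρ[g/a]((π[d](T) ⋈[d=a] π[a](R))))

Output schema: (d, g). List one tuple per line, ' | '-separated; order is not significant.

Subexpression sizes:
  T → 6
  π[d](T) → 6
  R → 3
  π[a](R) → 3
  (π[d](T) ⋈[d=a] π[a](R)) → 4
  ρ[g/a]((π[d](T) ⋈[d=a] π[a](R))) → 4
  σ[g>=5](ρ[g/a]((π[d](T) ⋈[d=a] π[a](R)))) → 4

== RESULT ==
d | g
9 | 9
9 | 9
9 | 9
9 | 9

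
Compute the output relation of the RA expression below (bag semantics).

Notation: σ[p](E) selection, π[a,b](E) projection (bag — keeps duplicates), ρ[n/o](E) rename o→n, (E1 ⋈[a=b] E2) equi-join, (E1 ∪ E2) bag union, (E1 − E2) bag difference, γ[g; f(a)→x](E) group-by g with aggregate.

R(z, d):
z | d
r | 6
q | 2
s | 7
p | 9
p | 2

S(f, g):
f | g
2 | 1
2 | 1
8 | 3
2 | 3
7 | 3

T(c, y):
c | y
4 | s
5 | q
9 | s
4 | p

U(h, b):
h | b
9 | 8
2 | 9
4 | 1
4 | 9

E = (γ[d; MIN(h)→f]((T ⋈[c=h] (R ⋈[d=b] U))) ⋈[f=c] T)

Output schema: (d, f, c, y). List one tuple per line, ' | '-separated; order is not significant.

Row counts bottom-up:
  T → 4
  R → 5
  U → 4
  (R ⋈[d=b] U) → 2
  (T ⋈[c=h] (R ⋈[d=b] U)) → 2
  γ[d; MIN(h)→f]((T ⋈[c=h] (R ⋈[d=b] U))) → 1
  T → 4
  (γ[d; MIN(h)→f]((T ⋈[c=h] (R ⋈[d=b] U))) ⋈[f=c] T) → 2

== RESULT ==
d | f | c | y
9 | 4 | 4 | p
9 | 4 | 4 | s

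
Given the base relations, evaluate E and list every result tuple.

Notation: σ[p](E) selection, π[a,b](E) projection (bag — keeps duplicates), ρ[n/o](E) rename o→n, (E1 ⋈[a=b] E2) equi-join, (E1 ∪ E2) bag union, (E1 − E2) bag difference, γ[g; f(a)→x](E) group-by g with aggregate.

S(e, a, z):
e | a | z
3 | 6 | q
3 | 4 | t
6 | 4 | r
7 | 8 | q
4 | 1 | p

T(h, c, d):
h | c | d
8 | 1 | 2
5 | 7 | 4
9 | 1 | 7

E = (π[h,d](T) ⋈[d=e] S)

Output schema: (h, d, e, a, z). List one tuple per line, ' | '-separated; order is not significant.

Subexpression sizes:
  T → 3
  π[h,d](T) → 3
  S → 5
  (π[h,d](T) ⋈[d=e] S) → 2

== RESULT ==
h | d | e | a | z
5 | 4 | 4 | 1 | p
9 | 7 | 7 | 8 | q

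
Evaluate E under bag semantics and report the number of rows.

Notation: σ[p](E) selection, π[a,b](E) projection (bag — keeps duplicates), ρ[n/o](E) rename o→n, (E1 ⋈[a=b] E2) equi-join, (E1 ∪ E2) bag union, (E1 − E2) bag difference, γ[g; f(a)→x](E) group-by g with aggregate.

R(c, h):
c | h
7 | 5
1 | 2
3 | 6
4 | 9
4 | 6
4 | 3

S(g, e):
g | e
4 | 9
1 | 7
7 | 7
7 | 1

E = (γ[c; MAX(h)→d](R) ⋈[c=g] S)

Per-node cardinality:
  R → 6
  γ[c; MAX(h)→d](R) → 4
  S → 4
  (γ[c; MAX(h)→d](R) ⋈[c=g] S) → 4

|E| = 4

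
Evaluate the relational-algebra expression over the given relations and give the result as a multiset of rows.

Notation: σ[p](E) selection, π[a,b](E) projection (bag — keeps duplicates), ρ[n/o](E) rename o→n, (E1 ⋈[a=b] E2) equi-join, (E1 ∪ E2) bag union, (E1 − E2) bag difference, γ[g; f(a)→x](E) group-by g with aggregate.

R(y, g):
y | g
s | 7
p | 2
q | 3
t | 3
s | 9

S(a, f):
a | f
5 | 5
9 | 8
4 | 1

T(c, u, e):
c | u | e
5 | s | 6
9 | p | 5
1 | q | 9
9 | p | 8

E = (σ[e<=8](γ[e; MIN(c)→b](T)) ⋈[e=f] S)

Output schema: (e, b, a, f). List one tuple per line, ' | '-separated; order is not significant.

Row counts bottom-up:
  T → 4
  γ[e; MIN(c)→b](T) → 4
  σ[e<=8](γ[e; MIN(c)→b](T)) → 3
  S → 3
  (σ[e<=8](γ[e; MIN(c)→b](T)) ⋈[e=f] S) → 2

== RESULT ==
e | b | a | f
5 | 9 | 5 | 5
8 | 9 | 9 | 8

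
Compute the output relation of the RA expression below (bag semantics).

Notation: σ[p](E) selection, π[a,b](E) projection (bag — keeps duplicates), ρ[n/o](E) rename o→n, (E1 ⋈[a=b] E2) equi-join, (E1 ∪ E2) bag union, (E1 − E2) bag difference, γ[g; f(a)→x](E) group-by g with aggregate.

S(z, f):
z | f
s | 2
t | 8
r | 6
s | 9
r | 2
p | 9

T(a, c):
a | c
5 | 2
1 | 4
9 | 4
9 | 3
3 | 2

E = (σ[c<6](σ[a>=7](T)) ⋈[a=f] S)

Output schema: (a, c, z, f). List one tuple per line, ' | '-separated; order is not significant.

Per-node cardinality:
  T → 5
  σ[a>=7](T) → 2
  σ[c<6](σ[a>=7](T)) → 2
  S → 6
  (σ[c<6](σ[a>=7](T)) ⋈[a=f] S) → 4

== RESULT ==
a | c | z | f
9 | 3 | p | 9
9 | 3 | s | 9
9 | 4 | p | 9
9 | 4 | s | 9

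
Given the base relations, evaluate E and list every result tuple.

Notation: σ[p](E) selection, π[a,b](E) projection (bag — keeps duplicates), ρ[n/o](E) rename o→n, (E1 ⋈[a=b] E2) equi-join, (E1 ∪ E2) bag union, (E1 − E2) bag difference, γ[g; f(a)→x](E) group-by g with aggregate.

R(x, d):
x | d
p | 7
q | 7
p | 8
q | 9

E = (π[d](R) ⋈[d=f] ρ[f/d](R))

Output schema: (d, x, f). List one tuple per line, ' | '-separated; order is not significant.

Row counts bottom-up:
  R → 4
  π[d](R) → 4
  R → 4
  ρ[f/d](R) → 4
  (π[d](R) ⋈[d=f] ρ[f/d](R)) → 6

== RESULT ==
d | x | f
7 | p | 7
7 | p | 7
7 | q | 7
7 | q | 7
8 | p | 8
9 | q | 9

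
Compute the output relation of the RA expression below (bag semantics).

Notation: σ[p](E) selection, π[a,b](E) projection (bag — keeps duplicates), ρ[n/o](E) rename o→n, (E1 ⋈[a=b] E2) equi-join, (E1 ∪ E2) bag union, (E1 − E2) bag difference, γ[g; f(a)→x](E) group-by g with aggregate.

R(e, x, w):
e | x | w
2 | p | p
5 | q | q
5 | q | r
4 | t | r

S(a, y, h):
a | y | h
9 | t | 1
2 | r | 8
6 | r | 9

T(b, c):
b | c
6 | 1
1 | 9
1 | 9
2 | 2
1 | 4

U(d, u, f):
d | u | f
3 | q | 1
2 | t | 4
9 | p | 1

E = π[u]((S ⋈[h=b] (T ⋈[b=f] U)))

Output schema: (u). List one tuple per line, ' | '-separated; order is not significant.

Row counts bottom-up:
  S → 3
  T → 5
  U → 3
  (T ⋈[b=f] U) → 6
  (S ⋈[h=b] (T ⋈[b=f] U)) → 6
  π[u]((S ⋈[h=b] (T ⋈[b=f] U))) → 6

== RESULT ==
u
p
p
p
q
q
q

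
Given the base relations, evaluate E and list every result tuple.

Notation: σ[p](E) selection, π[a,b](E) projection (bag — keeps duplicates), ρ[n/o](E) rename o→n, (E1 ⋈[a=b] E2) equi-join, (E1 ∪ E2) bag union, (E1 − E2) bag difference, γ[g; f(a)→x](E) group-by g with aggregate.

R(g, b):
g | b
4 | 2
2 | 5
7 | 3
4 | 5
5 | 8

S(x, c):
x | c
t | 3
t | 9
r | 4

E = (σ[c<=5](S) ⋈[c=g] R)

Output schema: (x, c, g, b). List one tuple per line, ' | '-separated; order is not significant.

Per-node cardinality:
  S → 3
  σ[c<=5](S) → 2
  R → 5
  (σ[c<=5](S) ⋈[c=g] R) → 2

== RESULT ==
x | c | g | b
r | 4 | 4 | 2
r | 4 | 4 | 5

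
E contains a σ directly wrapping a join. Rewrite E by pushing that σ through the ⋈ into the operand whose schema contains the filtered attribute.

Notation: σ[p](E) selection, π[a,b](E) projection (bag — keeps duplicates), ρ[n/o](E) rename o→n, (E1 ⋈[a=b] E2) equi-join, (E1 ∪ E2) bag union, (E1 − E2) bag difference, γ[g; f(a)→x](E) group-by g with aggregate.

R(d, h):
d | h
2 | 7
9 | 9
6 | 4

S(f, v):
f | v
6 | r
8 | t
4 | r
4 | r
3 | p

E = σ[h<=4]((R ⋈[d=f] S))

σ filters on h, owned by the left side.
E' = (σ[h<=4](R) ⋈[d=f] S)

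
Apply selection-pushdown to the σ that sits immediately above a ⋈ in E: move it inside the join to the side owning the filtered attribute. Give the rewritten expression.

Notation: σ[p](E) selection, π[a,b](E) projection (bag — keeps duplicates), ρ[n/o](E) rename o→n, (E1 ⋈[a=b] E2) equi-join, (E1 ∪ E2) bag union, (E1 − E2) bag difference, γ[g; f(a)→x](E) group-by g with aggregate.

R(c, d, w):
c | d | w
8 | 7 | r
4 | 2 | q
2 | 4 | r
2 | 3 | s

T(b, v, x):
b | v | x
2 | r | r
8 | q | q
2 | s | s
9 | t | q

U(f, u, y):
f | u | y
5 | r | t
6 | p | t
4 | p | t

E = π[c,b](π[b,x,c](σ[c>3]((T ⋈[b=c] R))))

σ filters on c, owned by the right side.
E' = π[c,b](π[b,x,c]((T ⋈[b=c] σ[c>3](R))))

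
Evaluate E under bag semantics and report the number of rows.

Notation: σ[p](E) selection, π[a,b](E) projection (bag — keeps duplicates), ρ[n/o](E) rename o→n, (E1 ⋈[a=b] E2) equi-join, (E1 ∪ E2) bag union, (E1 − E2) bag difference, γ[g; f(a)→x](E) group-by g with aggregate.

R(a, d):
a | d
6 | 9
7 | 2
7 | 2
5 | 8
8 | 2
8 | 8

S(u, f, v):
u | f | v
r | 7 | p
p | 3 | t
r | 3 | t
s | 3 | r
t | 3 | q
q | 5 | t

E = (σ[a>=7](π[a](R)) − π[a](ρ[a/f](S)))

Subexpression sizes:
  R → 6
  π[a](R) → 6
  σ[a>=7](π[a](R)) → 4
  S → 6
  ρ[a/f](S) → 6
  π[a](ρ[a/f](S)) → 6
  (σ[a>=7](π[a](R)) − π[a](ρ[a/f](S))) → 3

|E| = 3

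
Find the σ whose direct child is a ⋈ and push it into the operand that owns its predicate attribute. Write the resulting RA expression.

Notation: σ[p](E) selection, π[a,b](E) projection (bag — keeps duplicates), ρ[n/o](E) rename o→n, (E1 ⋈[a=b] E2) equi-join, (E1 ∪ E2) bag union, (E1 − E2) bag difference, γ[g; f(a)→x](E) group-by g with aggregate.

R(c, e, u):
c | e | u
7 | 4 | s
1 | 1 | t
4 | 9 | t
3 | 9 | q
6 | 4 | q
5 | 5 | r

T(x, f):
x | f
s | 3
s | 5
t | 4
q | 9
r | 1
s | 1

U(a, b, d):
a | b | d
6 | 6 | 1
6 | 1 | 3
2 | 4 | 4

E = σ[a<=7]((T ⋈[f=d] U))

σ filters on a, owned by the right side.
E' = (T ⋈[f=d] σ[a<=7](U))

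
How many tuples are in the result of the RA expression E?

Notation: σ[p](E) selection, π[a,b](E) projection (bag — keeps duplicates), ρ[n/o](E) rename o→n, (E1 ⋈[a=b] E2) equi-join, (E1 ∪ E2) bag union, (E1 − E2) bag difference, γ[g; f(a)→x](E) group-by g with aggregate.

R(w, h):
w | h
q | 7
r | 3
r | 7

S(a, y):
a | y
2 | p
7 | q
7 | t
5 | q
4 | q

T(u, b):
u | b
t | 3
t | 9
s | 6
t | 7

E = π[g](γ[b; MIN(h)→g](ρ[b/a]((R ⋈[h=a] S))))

Row counts bottom-up:
  R → 3
  S → 5
  (R ⋈[h=a] S) → 4
  ρ[b/a]((R ⋈[h=a] S)) → 4
  γ[b; MIN(h)→g](ρ[b/a]((R ⋈[h=a] S))) → 1
  π[g](γ[b; MIN(h)→g](ρ[b/a]((R ⋈[h=a] S)))) → 1

|E| = 1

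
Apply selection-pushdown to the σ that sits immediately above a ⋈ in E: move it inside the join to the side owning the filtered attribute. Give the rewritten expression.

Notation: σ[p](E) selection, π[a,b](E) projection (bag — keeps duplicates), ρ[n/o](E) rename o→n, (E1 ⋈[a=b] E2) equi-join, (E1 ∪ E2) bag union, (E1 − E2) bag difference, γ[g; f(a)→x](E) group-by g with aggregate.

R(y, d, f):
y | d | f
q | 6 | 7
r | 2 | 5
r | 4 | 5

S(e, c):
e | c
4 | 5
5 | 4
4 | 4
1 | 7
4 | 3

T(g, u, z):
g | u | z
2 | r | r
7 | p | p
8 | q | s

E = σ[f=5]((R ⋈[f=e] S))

σ filters on f, owned by the left side.
E' = (σ[f=5](R) ⋈[f=e] S)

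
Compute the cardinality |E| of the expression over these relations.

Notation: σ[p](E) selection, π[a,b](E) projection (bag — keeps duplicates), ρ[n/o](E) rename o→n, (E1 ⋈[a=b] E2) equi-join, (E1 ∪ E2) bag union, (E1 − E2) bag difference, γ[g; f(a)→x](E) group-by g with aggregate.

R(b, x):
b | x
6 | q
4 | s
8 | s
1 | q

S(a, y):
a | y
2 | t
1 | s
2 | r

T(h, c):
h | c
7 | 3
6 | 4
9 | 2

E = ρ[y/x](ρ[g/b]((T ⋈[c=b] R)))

Stepwise |·|:
  T → 3
  R → 4
  (T ⋈[c=b] R) → 1
  ρ[g/b]((T ⋈[c=b] R)) → 1
  ρ[y/x](ρ[g/b]((T ⋈[c=b] R))) → 1

|E| = 1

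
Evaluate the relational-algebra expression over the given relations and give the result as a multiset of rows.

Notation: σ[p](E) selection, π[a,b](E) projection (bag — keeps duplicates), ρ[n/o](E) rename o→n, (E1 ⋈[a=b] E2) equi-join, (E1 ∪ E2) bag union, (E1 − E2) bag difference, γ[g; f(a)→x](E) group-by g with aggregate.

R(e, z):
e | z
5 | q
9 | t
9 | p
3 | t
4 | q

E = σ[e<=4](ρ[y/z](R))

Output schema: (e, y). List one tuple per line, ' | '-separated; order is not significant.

Stepwise |·|:
  R → 5
  ρ[y/z](R) → 5
  σ[e<=4](ρ[y/z](R)) → 2

== RESULT ==
e | y
3 | t
4 | q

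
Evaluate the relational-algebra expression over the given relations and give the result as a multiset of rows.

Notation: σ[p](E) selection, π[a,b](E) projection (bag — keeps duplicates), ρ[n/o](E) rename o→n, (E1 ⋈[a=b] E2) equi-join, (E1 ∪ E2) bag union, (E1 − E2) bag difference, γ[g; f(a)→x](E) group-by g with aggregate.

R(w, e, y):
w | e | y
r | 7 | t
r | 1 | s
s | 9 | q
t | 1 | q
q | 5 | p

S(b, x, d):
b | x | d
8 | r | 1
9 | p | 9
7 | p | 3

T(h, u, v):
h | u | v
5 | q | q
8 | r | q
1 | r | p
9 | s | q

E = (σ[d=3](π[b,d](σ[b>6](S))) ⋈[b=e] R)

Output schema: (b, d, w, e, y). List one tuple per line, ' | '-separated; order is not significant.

Row counts bottom-up:
  S → 3
  σ[b>6](S) → 3
  π[b,d](σ[b>6](S)) → 3
  σ[d=3](π[b,d](σ[b>6](S))) → 1
  R → 5
  (σ[d=3](π[b,d](σ[b>6](S))) ⋈[b=e] R) → 1

== RESULT ==
b | d | w | e | y
7 | 3 | r | 7 | t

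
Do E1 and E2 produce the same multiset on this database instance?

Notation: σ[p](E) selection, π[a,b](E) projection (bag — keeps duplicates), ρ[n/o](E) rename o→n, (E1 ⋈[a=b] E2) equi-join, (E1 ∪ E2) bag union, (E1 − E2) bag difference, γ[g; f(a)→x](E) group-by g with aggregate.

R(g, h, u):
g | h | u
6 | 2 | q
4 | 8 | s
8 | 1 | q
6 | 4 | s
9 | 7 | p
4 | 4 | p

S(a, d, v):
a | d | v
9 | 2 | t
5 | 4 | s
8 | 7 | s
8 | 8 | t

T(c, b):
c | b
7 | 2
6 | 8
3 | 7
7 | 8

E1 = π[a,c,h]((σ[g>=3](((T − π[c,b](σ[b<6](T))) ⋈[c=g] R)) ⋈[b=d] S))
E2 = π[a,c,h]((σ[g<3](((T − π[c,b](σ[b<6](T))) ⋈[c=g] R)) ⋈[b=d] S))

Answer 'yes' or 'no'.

E1 subexpression sizes:
  T → 4
  T → 4
  σ[b<6](T) → 1
  π[c,b](σ[b<6](T)) → 1
  (T − π[c,b](σ[b<6](T))) → 3
  R → 6
  ((T − π[c,b](σ[b<6](T))) ⋈[c=g] R) → 2
  σ[g>=3](((T − π[c,b](σ[b<6](T))) ⋈[c=g] R)) → 2
  S → 4
  (σ[g>=3](((T − π[c,b](σ[b<6](T))) ⋈[c=g] R)) ⋈[b=d] S) → 2
  π[a,c,h]((σ[g>=3](((T − π[c,b](σ[b<6](T))) ⋈[c=g] R)) ⋈[b=d] S)) → 2
E2 subexpression sizes:
  T → 4
  T → 4
  σ[b<6](T) → 1
  π[c,b](σ[b<6](T)) → 1
  (T − π[c,b](σ[b<6](T))) → 3
  R → 6
  ((T − π[c,b](σ[b<6](T))) ⋈[c=g] R) → 2
  σ[g<3](((T − π[c,b](σ[b<6](T))) ⋈[c=g] R)) → 0
  S → 4
  (σ[g<3](((T − π[c,b](σ[b<6](T))) ⋈[c=g] R)) ⋈[b=d] S) → 0
  π[a,c,h]((σ[g<3](((T − π[c,b](σ[b<6](T))) ⋈[c=g] R)) ⋈[b=d] S)) → 0

E1 result:
a | c | h
8 | 6 | 2
8 | 6 | 4
E2 result:
a | c | h
(0 rows)
Witness: (8, 6, 2) appears 1× in E1 but 0× in E2.

no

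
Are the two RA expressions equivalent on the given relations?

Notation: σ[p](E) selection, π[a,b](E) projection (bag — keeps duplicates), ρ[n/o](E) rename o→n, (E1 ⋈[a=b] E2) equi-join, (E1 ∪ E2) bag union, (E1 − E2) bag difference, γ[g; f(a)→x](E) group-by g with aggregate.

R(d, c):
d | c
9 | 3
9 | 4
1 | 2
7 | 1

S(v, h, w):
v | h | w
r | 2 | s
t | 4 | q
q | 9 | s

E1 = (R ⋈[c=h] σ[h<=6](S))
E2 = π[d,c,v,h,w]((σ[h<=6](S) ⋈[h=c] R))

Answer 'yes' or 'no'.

E1 subexpression sizes:
  R → 4
  S → 3
  σ[h<=6](S) → 2
  (R ⋈[c=h] σ[h<=6](S)) → 2
E2 subexpression sizes:
  S → 3
  σ[h<=6](S) → 2
  R → 4
  (σ[h<=6](S) ⋈[h=c] R) → 2
  π[d,c,v,h,w]((σ[h<=6](S) ⋈[h=c] R)) → 2

E1 and E2 produce the same multiset:
d | c | v | h | w
1 | 2 | r | 2 | s
9 | 4 | t | 4 | q

yes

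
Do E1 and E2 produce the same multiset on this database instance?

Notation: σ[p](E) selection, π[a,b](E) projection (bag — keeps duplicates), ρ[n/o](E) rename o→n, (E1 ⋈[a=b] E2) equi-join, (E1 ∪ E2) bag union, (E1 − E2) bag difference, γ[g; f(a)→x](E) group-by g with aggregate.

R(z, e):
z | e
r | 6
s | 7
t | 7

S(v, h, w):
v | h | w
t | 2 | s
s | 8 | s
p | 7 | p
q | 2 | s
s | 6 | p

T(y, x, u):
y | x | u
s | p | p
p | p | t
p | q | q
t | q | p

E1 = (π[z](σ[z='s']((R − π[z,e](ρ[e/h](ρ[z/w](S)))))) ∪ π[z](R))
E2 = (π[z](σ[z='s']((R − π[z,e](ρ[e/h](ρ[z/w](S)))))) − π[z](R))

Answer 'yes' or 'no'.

E1 per-node cardinality:
  R → 3
  S → 5
  ρ[z/w](S) → 5
  ρ[e/h](ρ[z/w](S)) → 5
  π[z,e](ρ[e/h](ρ[z/w](S))) → 5
  (R − π[z,e](ρ[e/h](ρ[z/w](S)))) → 3
  σ[z='s']((R − π[z,e](ρ[e/h](ρ[z/w](S))))) → 1
  π[z](σ[z='s']((R − π[z,e](ρ[e/h](ρ[z/w](S)))))) → 1
  R → 3
  π[z](R) → 3
  (π[z](σ[z='s']((R − π[z,e](ρ[e/h](ρ[z/w](S)))))) ∪ π[z](R)) → 4
E2 per-node cardinality:
  R → 3
  S → 5
  ρ[z/w](S) → 5
  ρ[e/h](ρ[z/w](S)) → 5
  π[z,e](ρ[e/h](ρ[z/w](S))) → 5
  (R − π[z,e](ρ[e/h](ρ[z/w](S)))) → 3
  σ[z='s']((R − π[z,e](ρ[e/h](ρ[z/w](S))))) → 1
  π[z](σ[z='s']((R − π[z,e](ρ[e/h](ρ[z/w](S)))))) → 1
  R → 3
  π[z](R) → 3
  (π[z](σ[z='s']((R − π[z,e](ρ[e/h](ρ[z/w](S)))))) − π[z](R)) → 0

E1 result:
z
r
s
s
t
E2 result:
z
(0 rows)
Witness: ('t',) appears 1× in E1 but 0× in E2.

no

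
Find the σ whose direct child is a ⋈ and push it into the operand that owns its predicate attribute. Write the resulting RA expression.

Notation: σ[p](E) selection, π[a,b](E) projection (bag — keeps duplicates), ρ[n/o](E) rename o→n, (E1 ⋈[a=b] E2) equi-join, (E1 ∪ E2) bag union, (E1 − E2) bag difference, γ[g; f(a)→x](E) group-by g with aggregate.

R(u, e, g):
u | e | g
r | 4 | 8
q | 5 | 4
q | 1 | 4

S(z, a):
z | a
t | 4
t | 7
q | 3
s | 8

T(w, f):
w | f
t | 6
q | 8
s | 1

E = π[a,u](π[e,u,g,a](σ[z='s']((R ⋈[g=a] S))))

σ filters on z, owned by the right side.
E' = π[a,u](π[e,u,g,a]((R ⋈[g=a] σ[z='s'](S))))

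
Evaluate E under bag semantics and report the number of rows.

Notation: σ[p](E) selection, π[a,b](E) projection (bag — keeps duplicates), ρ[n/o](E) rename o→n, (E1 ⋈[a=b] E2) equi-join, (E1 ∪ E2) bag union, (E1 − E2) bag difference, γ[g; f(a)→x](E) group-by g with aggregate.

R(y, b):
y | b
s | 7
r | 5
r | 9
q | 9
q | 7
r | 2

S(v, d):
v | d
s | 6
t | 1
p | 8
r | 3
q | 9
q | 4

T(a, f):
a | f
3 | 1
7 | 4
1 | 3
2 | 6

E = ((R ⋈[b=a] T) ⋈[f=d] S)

Subexpression sizes:
  R → 6
  T → 4
  (R ⋈[b=a] T) → 3
  S → 6
  ((R ⋈[b=a] T) ⋈[f=d] S) → 3

|E| = 3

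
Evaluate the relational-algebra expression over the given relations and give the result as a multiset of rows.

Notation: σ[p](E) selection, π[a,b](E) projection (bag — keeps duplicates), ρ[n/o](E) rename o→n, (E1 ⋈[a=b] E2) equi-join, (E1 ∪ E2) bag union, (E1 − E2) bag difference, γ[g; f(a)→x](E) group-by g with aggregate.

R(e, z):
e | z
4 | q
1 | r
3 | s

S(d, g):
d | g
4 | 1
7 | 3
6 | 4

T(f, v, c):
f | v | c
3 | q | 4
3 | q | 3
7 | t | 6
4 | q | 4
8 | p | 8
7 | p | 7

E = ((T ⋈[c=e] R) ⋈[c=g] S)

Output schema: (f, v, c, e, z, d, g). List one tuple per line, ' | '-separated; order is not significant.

Row counts bottom-up:
  T → 6
  R → 3
  (T ⋈[c=e] R) → 3
  S → 3
  ((T ⋈[c=e] R) ⋈[c=g] S) → 3

== RESULT ==
f | v | c | e | z | d | g
3 | q | 3 | 3 | s | 7 | 3
3 | q | 4 | 4 | q | 6 | 4
4 | q | 4 | 4 | q | 6 | 4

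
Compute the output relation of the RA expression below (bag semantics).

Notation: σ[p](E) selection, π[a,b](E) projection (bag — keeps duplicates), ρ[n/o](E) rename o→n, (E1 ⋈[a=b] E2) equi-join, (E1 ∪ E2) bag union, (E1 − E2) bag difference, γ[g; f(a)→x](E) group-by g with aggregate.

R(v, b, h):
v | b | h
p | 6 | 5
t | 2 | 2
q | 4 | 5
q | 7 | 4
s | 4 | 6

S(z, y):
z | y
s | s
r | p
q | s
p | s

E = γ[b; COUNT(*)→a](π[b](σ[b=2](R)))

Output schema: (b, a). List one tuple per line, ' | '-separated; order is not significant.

Per-node cardinality:
  R → 5
  σ[b=2](R) → 1
  π[b](σ[b=2](R)) → 1
  γ[b; COUNT(*)→a](π[b](σ[b=2](R))) → 1

== RESULT ==
b | a
2 | 1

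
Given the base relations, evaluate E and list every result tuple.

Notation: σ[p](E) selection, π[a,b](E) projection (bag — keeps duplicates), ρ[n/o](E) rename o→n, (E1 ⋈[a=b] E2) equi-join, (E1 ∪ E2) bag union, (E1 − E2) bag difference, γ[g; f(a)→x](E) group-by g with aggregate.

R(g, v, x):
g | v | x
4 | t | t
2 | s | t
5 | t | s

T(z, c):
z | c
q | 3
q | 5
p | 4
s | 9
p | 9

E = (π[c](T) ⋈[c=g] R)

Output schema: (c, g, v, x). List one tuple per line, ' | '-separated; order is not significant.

Per-node cardinality:
  T → 5
  π[c](T) → 5
  R → 3
  (π[c](T) ⋈[c=g] R) → 2

== RESULT ==
c | g | v | x
4 | 4 | t | t
5 | 5 | t | s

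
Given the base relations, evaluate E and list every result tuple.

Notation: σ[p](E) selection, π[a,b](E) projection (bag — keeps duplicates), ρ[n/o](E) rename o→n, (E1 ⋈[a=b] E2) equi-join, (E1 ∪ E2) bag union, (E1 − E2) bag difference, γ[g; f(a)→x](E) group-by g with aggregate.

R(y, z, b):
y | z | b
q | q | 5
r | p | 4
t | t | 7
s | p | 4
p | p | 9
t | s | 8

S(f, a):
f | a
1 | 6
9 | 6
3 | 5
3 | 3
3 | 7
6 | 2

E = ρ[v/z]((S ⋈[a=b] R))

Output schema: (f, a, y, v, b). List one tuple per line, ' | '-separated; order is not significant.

Per-node cardinality:
  S → 6
  R → 6
  (S ⋈[a=b] R) → 2
  ρ[v/z]((S ⋈[a=b] R)) → 2

== RESULT ==
f | a | y | v | b
3 | 5 | q | q | 5
3 | 7 | t | t | 7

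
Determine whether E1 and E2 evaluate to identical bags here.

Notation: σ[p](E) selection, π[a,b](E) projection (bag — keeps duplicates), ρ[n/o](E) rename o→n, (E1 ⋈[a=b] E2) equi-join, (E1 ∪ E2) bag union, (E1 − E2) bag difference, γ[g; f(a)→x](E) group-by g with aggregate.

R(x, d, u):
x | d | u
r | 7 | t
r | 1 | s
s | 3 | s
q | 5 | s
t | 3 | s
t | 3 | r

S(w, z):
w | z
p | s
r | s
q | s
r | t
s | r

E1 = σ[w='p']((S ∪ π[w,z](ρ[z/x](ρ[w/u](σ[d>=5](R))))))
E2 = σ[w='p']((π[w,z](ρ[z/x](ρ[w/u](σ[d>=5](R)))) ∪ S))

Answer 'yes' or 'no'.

E1 row counts bottom-up:
  S → 5
  R → 6
  σ[d>=5](R) → 2
  ρ[w/u](σ[d>=5](R)) → 2
  ρ[z/x](ρ[w/u](σ[d>=5](R))) → 2
  π[w,z](ρ[z/x](ρ[w/u](σ[d>=5](R)))) → 2
  (S ∪ π[w,z](ρ[z/x](ρ[w/u](σ[d>=5](R))))) → 7
  σ[w='p']((S ∪ π[w,z](ρ[z/x](ρ[w/u](σ[d>=5](R)))))) → 1
E2 row counts bottom-up:
  R → 6
  σ[d>=5](R) → 2
  ρ[w/u](σ[d>=5](R)) → 2
  ρ[z/x](ρ[w/u](σ[d>=5](R))) → 2
  π[w,z](ρ[z/x](ρ[w/u](σ[d>=5](R)))) → 2
  S → 5
  (π[w,z](ρ[z/x](ρ[w/u](σ[d>=5](R)))) ∪ S) → 7
  σ[w='p']((π[w,z](ρ[z/x](ρ[w/u](σ[d>=5](R)))) ∪ S)) → 1

E1 and E2 produce the same multiset:
w | z
p | s

yes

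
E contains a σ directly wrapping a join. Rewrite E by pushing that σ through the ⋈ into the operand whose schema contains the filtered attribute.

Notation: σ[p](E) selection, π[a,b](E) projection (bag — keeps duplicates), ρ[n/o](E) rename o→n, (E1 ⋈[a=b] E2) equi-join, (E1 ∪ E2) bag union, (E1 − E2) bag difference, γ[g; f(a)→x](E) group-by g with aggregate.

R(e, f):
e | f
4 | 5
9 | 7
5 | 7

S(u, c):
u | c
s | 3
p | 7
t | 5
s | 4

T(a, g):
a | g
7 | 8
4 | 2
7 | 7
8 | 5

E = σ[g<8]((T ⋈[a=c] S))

σ filters on g, owned by the left side.
E' = (σ[g<8](T) ⋈[a=c] S)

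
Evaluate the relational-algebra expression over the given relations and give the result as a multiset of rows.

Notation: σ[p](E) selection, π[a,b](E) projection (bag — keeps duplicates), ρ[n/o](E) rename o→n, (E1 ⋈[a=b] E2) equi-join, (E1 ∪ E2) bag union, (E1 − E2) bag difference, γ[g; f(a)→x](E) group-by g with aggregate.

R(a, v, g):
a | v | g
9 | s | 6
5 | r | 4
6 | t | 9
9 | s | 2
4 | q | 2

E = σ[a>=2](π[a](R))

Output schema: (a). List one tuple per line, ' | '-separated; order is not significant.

Row counts bottom-up:
  R → 5
  π[a](R) → 5
  σ[a>=2](π[a](R)) → 5

== RESULT ==
a
4
5
6
9
9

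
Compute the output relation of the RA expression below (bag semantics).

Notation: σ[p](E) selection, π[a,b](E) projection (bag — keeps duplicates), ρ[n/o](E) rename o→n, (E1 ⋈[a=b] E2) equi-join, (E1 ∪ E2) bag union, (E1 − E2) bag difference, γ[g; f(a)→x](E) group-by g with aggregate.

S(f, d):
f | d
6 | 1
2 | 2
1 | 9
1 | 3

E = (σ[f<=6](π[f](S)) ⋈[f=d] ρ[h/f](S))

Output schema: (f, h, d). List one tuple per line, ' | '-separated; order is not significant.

Per-node cardinality:
  S → 4
  π[f](S) → 4
  σ[f<=6](π[f](S)) → 4
  S → 4
  ρ[h/f](S) → 4
  (σ[f<=6](π[f](S)) ⋈[f=d] ρ[h/f](S)) → 3

== RESULT ==
f | h | d
1 | 6 | 1
1 | 6 | 1
2 | 2 | 2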